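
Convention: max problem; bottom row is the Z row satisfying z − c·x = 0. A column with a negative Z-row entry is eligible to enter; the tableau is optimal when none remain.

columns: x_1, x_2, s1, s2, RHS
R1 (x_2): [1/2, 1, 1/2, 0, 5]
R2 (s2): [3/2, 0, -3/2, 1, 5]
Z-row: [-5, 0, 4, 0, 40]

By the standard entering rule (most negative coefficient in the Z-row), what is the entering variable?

Negative Z-row entries: x_1: -5.
The most negative is -5 in column x_1, so x_1 enters.

x_1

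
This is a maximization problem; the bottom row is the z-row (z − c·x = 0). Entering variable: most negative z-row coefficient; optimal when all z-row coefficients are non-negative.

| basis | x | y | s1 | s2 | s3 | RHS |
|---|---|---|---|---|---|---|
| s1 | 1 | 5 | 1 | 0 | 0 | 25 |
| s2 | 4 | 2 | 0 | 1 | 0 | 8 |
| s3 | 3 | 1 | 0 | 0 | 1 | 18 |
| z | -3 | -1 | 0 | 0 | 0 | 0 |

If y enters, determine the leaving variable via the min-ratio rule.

Column y entries and ratios — s1: 25/5 = 5; s2: 8/2 = 4; s3: 18/1 = 18.
Smallest ratio is 4 in the row of s2, so s2 leaves.

s2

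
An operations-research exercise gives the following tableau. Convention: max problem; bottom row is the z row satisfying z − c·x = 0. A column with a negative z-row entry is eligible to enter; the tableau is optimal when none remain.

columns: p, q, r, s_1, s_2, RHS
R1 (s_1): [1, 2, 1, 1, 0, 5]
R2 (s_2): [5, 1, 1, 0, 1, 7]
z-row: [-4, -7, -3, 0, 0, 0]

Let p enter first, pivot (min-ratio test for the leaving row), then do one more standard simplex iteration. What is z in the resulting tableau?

18

Ratio test on column p — row 1: 5/1 = 5; row 2: 7/5 = 7/5. Minimum is 7/5 at row 2 (s_2 leaves); pivot element 5.
Pivot on row 2; the z-row RHS becomes 0 − (-4)·(7/5) = 28/5.
Next entering variable (most negative z-row entry -31/5): q.
Ratio test on column q — row 1: (18/5)/(9/5) = 2; row 2: (7/5)/(1/5) = 7. Minimum is 2 at row 1 (s_1 leaves); pivot element 9/5.
After the second pivot the z-row RHS is 28/5 − (-31/5)·2 = 18.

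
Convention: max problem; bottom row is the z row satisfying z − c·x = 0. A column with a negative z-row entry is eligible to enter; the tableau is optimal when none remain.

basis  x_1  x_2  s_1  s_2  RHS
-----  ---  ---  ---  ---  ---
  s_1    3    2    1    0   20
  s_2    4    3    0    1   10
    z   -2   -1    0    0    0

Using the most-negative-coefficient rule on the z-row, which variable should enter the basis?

Negative z-row entries: x_1: -2, x_2: -1.
The most negative is -2 in column x_1, so x_1 enters.

x_1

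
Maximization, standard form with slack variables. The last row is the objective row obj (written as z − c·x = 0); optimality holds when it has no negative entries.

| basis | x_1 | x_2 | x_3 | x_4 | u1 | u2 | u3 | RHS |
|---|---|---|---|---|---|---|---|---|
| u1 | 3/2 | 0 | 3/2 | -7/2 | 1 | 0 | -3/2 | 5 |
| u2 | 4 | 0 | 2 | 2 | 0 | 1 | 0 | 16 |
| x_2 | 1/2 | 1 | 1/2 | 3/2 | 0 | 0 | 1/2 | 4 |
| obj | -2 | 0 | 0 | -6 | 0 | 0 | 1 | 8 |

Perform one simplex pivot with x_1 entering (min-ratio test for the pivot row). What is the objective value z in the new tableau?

Ratio test on column x_1 — row 1: 5/(3/2) = 10/3; row 2: 16/4 = 4; row 3: 4/(1/2) = 8. Minimum is 10/3 at row 1 (u1 leaves); pivot element 3/2.
Pivot on row 1; the obj-row RHS becomes 8 − (-2)·(10/3) = 44/3.

44/3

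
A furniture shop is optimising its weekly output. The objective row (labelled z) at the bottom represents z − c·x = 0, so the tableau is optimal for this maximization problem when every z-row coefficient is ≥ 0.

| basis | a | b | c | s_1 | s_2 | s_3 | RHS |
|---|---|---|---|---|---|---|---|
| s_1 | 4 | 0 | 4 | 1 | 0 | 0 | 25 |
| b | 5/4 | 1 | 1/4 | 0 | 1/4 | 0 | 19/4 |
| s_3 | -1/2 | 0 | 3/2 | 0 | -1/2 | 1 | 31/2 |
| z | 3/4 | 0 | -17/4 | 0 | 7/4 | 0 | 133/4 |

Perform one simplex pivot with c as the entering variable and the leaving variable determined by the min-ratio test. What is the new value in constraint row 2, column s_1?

Ratio test on column c — row 1: 25/4 = 25/4; row 2: (19/4)/(1/4) = 19; row 3: (31/2)/(3/2) = 31/3. Minimum is 25/4 at row 1 (s_1 leaves); pivot element 4.
Divide row 1 by 4; eliminate column c from the other rows.
Row 2 update in column s_1: 0 − (1/4)·(1/4) = -1/16.

-1/16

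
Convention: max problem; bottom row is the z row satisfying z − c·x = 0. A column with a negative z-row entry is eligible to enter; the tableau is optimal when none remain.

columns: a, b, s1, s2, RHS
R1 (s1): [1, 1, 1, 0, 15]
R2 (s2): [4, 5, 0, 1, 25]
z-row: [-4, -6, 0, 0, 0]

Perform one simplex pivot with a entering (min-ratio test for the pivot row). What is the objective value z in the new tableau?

25

Ratio test on column a — row 1: 15/1 = 15; row 2: 25/4 = 25/4. Minimum is 25/4 at row 2 (s2 leaves); pivot element 4.
Pivot on row 2; the z-row RHS becomes 0 − (-4)·(25/4) = 25.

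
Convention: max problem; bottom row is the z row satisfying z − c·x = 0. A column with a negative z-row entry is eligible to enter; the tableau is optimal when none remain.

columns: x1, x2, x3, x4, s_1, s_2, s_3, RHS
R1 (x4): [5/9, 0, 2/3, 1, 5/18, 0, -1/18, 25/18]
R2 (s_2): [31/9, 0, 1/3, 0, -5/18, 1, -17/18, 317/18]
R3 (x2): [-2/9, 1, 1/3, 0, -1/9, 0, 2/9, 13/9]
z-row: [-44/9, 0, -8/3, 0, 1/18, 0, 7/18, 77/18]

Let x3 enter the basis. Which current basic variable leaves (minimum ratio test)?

x4

Column x3 entries and ratios — x4: (25/18)/(2/3) = 25/12; s_2: (317/18)/(1/3) = 317/6; x2: (13/9)/(1/3) = 13/3.
Smallest ratio is 25/12 in the row of x4, so x4 leaves.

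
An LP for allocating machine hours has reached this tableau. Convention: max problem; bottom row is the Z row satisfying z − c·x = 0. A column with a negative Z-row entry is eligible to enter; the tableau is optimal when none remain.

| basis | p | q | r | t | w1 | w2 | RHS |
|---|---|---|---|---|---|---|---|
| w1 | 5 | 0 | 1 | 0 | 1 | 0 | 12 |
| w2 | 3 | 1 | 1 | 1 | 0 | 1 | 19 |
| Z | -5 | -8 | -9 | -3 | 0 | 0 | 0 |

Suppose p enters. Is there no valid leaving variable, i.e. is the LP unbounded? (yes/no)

Column p has positive entries in row(s) 1, 2, so the ratio test bounds it — not unbounded.

no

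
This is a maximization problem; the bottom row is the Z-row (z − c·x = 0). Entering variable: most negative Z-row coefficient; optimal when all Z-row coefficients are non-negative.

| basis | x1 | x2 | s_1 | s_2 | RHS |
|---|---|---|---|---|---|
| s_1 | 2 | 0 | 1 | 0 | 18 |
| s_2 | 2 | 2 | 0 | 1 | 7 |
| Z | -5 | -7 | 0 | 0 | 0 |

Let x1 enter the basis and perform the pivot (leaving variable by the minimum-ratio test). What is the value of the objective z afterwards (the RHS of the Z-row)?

Ratio test on column x1 — row 1: 18/2 = 9; row 2: 7/2 = 7/2. Minimum is 7/2 at row 2 (s_2 leaves); pivot element 2.
Pivot on row 2; the Z-row RHS becomes 0 − (-5)·(7/2) = 35/2.

35/2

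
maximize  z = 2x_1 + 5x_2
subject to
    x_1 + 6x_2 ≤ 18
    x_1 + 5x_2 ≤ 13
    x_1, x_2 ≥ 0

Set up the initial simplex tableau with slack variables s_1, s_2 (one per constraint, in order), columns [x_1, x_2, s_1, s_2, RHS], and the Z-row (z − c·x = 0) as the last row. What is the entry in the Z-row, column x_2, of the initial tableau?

-5

The Z-row carries the negated objective coefficients: the x_2 entry is -5.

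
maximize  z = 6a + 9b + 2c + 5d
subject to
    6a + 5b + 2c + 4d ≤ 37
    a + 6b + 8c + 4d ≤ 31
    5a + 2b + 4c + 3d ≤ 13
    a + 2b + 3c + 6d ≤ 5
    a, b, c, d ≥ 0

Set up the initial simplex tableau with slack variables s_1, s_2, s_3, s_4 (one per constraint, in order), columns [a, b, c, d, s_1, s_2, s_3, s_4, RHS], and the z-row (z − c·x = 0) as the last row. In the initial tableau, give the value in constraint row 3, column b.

Constraint 3 has coefficient 2 on b.

2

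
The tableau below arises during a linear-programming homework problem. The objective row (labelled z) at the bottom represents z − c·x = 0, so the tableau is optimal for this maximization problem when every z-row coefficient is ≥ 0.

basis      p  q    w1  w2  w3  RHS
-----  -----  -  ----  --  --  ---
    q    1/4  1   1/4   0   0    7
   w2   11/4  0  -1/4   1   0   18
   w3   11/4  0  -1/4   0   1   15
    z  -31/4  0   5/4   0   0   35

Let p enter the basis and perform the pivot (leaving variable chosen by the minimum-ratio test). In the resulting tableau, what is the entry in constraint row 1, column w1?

3/11

Ratio test on column p — row 1: 7/(1/4) = 28; row 2: 18/(11/4) = 72/11; row 3: 15/(11/4) = 60/11. Minimum is 60/11 at row 3 (w3 leaves); pivot element 11/4.
Divide row 3 by 11/4; eliminate column p from the other rows.
Row 1 update in column w1: 1/4 − (1/4)·(-1/11) = 3/11.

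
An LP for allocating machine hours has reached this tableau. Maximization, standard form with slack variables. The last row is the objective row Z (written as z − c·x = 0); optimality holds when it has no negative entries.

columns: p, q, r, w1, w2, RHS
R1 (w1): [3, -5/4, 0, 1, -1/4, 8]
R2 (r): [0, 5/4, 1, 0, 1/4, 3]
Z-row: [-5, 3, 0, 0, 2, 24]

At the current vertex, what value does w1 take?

8

w1 is basic (row 1); its value is the RHS of that row, 8.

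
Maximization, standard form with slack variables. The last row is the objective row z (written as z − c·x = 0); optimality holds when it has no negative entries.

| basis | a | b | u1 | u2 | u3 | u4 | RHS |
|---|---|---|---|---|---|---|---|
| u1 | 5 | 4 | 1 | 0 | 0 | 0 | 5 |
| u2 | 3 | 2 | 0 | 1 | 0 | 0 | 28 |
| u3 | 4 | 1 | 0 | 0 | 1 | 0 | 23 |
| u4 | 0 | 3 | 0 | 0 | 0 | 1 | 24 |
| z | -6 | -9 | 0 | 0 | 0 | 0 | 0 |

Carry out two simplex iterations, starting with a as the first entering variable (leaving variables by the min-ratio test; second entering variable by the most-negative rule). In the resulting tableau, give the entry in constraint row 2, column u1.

Ratio test on column a — row 1: 5/5 = 1; row 2: 28/3 = 28/3; row 3: 23/4 = 23/4; row 4: entry 0 ≤ 0. Minimum is 1 at row 1 (u1 leaves); pivot element 5.
Divide row 1 by 5; eliminate column a from the other rows.
Second iteration: most negative z-row entry is -21/5 in column b, so b enters.
Ratio test on column b — row 1: 1/(4/5) = 5/4; row 2: entry -2/5 ≤ 0; row 3: entry -11/5 ≤ 0; row 4: 24/3 = 8. Minimum is 5/4 at row 1 (a leaves); pivot element 4/5.
Divide row 1 by 4/5; eliminate column b from the other rows.
After both pivots, the entry at constraint row 2, column u1 is -1/2.

-1/2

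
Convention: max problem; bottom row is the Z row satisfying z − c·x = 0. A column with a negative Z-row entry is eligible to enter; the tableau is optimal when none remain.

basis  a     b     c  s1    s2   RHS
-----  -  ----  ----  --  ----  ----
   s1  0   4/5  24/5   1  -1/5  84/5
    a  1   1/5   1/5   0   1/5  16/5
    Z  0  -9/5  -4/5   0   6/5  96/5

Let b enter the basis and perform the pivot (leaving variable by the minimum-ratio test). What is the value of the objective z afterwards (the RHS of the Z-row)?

48

Ratio test on column b — row 1: (84/5)/(4/5) = 21; row 2: (16/5)/(1/5) = 16. Minimum is 16 at row 2 (a leaves); pivot element 1/5.
Pivot on row 2; the Z-row RHS becomes 96/5 − (-9/5)·16 = 48.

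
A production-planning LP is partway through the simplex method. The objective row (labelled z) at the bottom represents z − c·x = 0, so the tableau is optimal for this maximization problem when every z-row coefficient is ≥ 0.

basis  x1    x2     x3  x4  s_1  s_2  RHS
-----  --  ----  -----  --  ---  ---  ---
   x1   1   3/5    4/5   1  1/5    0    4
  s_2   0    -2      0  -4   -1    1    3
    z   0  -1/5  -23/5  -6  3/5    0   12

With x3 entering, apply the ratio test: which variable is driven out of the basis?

Column x3 entries and ratios — x1: 4/(4/5) = 5; s_2: 0 ≤ 0, skip.
Smallest ratio is 5 in the row of x1, so x1 leaves.

x1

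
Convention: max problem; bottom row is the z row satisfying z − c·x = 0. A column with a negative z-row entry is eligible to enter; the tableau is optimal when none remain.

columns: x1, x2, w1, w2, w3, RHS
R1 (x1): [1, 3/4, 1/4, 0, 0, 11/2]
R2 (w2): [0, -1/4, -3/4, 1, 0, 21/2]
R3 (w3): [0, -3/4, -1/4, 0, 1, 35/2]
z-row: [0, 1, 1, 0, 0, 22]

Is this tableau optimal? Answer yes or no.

yes

Every z-row coefficient is ≥ 0, so the tableau is optimal.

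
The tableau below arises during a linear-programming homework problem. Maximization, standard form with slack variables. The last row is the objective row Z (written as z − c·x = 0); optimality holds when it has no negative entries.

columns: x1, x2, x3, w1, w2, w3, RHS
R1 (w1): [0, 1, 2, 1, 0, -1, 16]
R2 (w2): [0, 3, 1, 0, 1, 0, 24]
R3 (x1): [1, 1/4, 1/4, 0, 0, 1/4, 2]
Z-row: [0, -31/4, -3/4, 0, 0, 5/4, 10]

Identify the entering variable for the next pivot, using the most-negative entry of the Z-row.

Negative Z-row entries: x2: -31/4, x3: -3/4.
The most negative is -31/4 in column x2, so x2 enters.

x2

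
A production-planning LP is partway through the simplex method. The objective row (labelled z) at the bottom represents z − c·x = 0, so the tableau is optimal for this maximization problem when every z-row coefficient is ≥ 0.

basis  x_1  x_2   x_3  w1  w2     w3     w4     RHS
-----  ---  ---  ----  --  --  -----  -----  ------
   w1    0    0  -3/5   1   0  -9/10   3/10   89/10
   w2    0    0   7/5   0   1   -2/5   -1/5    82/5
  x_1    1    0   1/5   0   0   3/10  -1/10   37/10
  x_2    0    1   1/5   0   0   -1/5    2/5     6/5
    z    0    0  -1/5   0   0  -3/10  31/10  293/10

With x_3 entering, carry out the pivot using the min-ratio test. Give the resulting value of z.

61/2

Ratio test on column x_3 — row 1: entry -3/5 ≤ 0; row 2: (82/5)/(7/5) = 82/7; row 3: (37/10)/(1/5) = 37/2; row 4: (6/5)/(1/5) = 6. Minimum is 6 at row 4 (x_2 leaves); pivot element 1/5.
Pivot on row 4; the z-row RHS becomes 293/10 − (-1/5)·6 = 61/2.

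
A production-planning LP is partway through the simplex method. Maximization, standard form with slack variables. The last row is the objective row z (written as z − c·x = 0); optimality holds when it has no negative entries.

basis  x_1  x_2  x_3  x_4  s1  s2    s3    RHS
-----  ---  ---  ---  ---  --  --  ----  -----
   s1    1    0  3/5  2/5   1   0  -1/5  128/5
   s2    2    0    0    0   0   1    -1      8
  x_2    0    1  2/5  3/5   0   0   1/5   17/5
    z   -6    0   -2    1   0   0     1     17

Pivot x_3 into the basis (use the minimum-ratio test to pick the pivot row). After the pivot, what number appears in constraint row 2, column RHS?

Ratio test on column x_3 — row 1: (128/5)/(3/5) = 128/3; row 2: entry 0 ≤ 0; row 3: (17/5)/(2/5) = 17/2. Minimum is 17/2 at row 3 (x_2 leaves); pivot element 2/5.
Divide row 3 by 2/5; eliminate column x_3 from the other rows.
Row 2 update in column RHS: 8 − 0·(17/2) = 8.

8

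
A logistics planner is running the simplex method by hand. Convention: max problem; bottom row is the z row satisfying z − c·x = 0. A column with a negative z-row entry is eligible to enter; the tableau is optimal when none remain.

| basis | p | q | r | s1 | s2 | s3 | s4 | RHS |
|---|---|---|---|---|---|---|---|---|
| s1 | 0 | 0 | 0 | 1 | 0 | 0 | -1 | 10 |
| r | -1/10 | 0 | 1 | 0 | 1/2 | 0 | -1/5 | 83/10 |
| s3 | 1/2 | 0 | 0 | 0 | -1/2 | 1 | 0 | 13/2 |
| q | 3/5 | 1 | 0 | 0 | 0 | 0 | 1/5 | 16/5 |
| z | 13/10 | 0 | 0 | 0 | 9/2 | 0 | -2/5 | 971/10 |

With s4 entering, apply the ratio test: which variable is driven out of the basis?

q

Column s4 entries and ratios — s1: -1 ≤ 0, skip; r: -1/5 ≤ 0, skip; s3: 0 ≤ 0, skip; q: (16/5)/(1/5) = 16.
Smallest ratio is 16 in the row of q, so q leaves.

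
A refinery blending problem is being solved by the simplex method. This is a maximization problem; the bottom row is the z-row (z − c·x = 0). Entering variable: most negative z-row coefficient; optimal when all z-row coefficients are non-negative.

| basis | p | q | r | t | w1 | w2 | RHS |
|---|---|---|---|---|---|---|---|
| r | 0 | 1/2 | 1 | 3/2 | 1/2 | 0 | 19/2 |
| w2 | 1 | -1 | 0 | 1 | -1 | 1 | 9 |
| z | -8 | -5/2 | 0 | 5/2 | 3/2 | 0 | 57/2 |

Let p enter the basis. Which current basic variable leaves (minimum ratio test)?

Column p entries and ratios — r: 0 ≤ 0, skip; w2: 9/1 = 9.
Smallest ratio is 9 in the row of w2, so w2 leaves.

w2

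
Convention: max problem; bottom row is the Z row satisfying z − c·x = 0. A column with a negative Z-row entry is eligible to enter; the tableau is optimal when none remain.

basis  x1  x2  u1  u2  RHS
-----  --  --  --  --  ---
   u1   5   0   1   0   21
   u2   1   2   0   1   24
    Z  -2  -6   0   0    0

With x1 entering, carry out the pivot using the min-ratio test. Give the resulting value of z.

Ratio test on column x1 — row 1: 21/5 = 21/5; row 2: 24/1 = 24. Minimum is 21/5 at row 1 (u1 leaves); pivot element 5.
Pivot on row 1; the Z-row RHS becomes 0 − (-2)·(21/5) = 42/5.

42/5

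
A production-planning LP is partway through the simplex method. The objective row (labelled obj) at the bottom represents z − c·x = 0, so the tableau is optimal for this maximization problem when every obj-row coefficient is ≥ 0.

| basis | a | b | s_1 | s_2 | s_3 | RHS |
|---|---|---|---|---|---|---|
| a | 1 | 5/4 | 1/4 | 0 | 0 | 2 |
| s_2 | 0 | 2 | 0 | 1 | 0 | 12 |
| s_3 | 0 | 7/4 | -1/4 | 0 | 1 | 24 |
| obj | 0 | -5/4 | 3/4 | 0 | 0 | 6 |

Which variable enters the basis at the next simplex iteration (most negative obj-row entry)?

b

Negative obj-row entries: b: -5/4.
The most negative is -5/4 in column b, so b enters.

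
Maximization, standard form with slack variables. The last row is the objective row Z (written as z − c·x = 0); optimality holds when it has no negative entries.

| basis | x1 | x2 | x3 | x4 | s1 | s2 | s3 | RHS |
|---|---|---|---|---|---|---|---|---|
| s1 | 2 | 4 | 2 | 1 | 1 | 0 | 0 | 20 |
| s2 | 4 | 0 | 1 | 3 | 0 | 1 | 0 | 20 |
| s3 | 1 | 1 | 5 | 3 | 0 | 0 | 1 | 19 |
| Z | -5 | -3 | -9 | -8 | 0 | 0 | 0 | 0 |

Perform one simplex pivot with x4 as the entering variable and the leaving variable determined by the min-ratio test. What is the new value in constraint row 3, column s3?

Ratio test on column x4 — row 1: 20/1 = 20; row 2: 20/3 = 20/3; row 3: 19/3 = 19/3. Minimum is 19/3 at row 3 (s3 leaves); pivot element 3.
Divide row 3 by 3; eliminate column x4 from the other rows.
In the new row 3, the s3 entry is the old entry divided by the pivot: 1/3 = 1/3.

1/3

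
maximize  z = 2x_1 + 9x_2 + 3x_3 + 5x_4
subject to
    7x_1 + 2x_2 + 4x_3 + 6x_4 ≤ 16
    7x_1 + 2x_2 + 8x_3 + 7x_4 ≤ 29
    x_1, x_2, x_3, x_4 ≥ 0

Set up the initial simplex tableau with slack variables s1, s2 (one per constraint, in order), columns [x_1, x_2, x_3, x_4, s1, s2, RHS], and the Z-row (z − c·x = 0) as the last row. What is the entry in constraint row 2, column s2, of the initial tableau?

1

Slack s2 belongs to constraint 2; its column is the unit vector e_2, so the entry in row 2 is 1.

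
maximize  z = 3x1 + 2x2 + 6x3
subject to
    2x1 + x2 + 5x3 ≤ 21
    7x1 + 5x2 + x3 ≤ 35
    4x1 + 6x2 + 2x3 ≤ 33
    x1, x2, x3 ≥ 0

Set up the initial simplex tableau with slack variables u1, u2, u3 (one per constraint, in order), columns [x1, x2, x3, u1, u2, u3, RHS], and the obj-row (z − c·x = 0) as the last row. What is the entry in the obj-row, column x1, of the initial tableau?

The obj-row carries the negated objective coefficients: the x1 entry is -3.

-3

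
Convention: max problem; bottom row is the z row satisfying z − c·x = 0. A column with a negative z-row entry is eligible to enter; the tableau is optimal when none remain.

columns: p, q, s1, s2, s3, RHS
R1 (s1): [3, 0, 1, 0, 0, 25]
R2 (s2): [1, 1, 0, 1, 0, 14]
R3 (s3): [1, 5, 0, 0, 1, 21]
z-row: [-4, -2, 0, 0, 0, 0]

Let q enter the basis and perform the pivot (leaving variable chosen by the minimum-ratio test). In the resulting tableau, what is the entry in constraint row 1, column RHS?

Ratio test on column q — row 1: entry 0 ≤ 0; row 2: 14/1 = 14; row 3: 21/5 = 21/5. Minimum is 21/5 at row 3 (s3 leaves); pivot element 5.
Divide row 3 by 5; eliminate column q from the other rows.
Row 1 update in column RHS: 25 − 0·(21/5) = 25.

25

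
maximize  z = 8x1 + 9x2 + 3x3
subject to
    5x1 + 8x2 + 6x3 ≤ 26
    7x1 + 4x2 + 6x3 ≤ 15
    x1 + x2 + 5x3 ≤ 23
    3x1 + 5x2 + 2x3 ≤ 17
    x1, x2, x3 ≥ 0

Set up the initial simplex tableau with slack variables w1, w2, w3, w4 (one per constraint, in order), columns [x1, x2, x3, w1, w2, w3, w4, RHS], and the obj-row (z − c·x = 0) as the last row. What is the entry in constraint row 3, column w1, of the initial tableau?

Slack w1 belongs to constraint 1; its column is the unit vector e_1, so the entry in row 3 is 0.

0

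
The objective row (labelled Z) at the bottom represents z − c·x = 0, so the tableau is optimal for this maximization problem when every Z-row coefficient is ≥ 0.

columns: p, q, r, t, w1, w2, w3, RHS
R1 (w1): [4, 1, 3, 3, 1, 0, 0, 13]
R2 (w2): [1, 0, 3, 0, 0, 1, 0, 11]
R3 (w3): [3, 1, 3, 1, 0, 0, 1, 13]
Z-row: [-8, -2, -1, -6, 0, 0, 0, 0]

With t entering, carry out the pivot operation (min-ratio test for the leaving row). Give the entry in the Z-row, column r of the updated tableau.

Ratio test on column t — row 1: 13/3 = 13/3; row 2: entry 0 ≤ 0; row 3: 13/1 = 13. Minimum is 13/3 at row 1 (w1 leaves); pivot element 3.
Divide row 1 by 3; eliminate column t from the other rows.
Z-row update in column r: -1 − (-6)·1 = 5.

5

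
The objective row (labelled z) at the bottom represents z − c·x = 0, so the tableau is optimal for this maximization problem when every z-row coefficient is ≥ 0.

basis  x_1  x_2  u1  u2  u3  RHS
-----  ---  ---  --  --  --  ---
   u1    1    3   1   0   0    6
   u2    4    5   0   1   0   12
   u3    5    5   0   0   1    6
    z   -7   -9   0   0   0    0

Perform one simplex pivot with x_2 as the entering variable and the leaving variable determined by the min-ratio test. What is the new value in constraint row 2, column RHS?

6

Ratio test on column x_2 — row 1: 6/3 = 2; row 2: 12/5 = 12/5; row 3: 6/5 = 6/5. Minimum is 6/5 at row 3 (u3 leaves); pivot element 5.
Divide row 3 by 5; eliminate column x_2 from the other rows.
Row 2 update in column RHS: 12 − 5·(6/5) = 6.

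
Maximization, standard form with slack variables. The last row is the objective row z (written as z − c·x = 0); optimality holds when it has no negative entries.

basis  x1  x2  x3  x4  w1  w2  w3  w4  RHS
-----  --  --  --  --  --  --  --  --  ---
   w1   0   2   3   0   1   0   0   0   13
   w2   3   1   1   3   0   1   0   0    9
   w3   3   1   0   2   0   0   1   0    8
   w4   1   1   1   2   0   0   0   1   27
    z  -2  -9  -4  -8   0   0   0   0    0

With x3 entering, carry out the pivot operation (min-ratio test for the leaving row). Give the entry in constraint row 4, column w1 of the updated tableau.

Ratio test on column x3 — row 1: 13/3 = 13/3; row 2: 9/1 = 9; row 3: entry 0 ≤ 0; row 4: 27/1 = 27. Minimum is 13/3 at row 1 (w1 leaves); pivot element 3.
Divide row 1 by 3; eliminate column x3 from the other rows.
Row 4 update in column w1: 0 − 1·(1/3) = -1/3.

-1/3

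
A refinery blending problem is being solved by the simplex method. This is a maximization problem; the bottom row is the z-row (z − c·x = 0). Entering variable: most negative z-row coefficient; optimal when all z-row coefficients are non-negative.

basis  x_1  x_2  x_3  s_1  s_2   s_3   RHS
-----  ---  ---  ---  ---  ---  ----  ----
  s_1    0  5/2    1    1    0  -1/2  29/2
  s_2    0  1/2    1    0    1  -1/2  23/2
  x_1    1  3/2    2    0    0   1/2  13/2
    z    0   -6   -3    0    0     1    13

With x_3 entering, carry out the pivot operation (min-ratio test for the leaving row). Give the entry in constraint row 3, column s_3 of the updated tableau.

Ratio test on column x_3 — row 1: (29/2)/1 = 29/2; row 2: (23/2)/1 = 23/2; row 3: (13/2)/2 = 13/4. Minimum is 13/4 at row 3 (x_1 leaves); pivot element 2.
Divide row 3 by 2; eliminate column x_3 from the other rows.
In the new row 3, the s_3 entry is the old entry divided by the pivot: (1/2)/2 = 1/4.

1/4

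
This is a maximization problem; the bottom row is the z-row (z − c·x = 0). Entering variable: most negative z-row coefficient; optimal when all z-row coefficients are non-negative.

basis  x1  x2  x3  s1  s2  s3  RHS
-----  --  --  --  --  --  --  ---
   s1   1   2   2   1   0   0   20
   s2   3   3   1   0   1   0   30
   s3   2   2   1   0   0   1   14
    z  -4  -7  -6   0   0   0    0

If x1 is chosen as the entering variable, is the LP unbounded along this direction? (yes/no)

no

Column x1 has positive entries in row(s) 1, 2, 3, so the ratio test bounds it — not unbounded.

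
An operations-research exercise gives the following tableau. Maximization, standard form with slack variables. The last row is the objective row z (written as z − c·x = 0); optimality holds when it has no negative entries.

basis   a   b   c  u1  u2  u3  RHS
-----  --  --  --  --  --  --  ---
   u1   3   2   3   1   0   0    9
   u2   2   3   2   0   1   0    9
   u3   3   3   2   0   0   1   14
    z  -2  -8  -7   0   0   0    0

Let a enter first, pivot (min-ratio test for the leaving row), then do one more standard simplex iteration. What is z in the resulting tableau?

18

Ratio test on column a — row 1: 9/3 = 3; row 2: 9/2 = 9/2; row 3: 14/3 = 14/3. Minimum is 3 at row 1 (u1 leaves); pivot element 3.
Pivot on row 1; the z-row RHS becomes 0 − (-2)·3 = 6.
Next entering variable (most negative z-row entry -20/3): b.
Ratio test on column b — row 1: 3/(2/3) = 9/2; row 2: 3/(5/3) = 9/5; row 3: 5/1 = 5. Minimum is 9/5 at row 2 (u2 leaves); pivot element 5/3.
After the second pivot the z-row RHS is 6 − (-20/3)·(9/5) = 18.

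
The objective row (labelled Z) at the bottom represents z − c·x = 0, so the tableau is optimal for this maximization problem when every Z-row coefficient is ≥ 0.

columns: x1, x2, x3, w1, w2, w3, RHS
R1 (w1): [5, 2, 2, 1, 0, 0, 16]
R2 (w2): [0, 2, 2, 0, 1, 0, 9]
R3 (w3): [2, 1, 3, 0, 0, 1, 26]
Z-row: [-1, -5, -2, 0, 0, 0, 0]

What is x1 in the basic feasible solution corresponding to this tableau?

x1 is not in the basis, so in the current basic feasible solution x1 = 0.

0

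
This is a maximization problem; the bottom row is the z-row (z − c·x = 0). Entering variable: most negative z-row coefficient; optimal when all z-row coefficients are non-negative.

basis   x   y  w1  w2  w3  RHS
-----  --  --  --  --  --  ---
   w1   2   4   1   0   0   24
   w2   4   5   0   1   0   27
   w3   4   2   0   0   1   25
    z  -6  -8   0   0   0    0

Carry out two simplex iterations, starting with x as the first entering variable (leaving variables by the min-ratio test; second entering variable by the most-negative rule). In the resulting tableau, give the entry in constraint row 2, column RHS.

Ratio test on column x — row 1: 24/2 = 12; row 2: 27/4 = 27/4; row 3: 25/4 = 25/4. Minimum is 25/4 at row 3 (w3 leaves); pivot element 4.
Divide row 3 by 4; eliminate column x from the other rows.
Second iteration: most negative z-row entry is -5 in column y, so y enters.
Ratio test on column y — row 1: (23/2)/3 = 23/6; row 2: 2/3 = 2/3; row 3: (25/4)/(1/2) = 25/2. Minimum is 2/3 at row 2 (w2 leaves); pivot element 3.
Divide row 2 by 3; eliminate column y from the other rows.
After both pivots, the entry at constraint row 2, column RHS is 2/3.

2/3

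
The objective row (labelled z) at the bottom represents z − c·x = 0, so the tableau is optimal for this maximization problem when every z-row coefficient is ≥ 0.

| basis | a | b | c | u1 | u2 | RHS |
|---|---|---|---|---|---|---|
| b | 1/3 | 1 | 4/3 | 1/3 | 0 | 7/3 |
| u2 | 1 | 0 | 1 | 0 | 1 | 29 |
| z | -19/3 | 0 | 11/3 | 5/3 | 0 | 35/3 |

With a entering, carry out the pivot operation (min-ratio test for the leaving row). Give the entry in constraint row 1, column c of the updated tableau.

4

Ratio test on column a — row 1: (7/3)/(1/3) = 7; row 2: 29/1 = 29. Minimum is 7 at row 1 (b leaves); pivot element 1/3.
Divide row 1 by 1/3; eliminate column a from the other rows.
In the new row 1, the c entry is the old entry divided by the pivot: (4/3)/(1/3) = 4.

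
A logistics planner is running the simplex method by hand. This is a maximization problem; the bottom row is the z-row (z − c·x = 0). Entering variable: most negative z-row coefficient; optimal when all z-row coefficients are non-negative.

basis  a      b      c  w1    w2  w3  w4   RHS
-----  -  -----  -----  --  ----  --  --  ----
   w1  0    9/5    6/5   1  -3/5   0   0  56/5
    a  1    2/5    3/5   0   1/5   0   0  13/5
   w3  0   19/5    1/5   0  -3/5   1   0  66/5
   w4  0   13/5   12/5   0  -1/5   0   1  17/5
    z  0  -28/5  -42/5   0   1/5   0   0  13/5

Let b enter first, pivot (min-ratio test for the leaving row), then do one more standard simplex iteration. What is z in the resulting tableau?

29/2

Ratio test on column b — row 1: (56/5)/(9/5) = 56/9; row 2: (13/5)/(2/5) = 13/2; row 3: (66/5)/(19/5) = 66/19; row 4: (17/5)/(13/5) = 17/13. Minimum is 17/13 at row 4 (w4 leaves); pivot element 13/5.
Pivot on row 4; the z-row RHS becomes 13/5 − (-28/5)·(17/13) = 129/13.
Next entering variable (most negative z-row entry -42/13): c.
Ratio test on column c — row 1: entry -6/13 ≤ 0; row 2: (27/13)/(3/13) = 9; row 3: entry -43/13 ≤ 0; row 4: (17/13)/(12/13) = 17/12. Minimum is 17/12 at row 4 (b leaves); pivot element 12/13.
After the second pivot the z-row RHS is 129/13 − (-42/13)·(17/12) = 29/2.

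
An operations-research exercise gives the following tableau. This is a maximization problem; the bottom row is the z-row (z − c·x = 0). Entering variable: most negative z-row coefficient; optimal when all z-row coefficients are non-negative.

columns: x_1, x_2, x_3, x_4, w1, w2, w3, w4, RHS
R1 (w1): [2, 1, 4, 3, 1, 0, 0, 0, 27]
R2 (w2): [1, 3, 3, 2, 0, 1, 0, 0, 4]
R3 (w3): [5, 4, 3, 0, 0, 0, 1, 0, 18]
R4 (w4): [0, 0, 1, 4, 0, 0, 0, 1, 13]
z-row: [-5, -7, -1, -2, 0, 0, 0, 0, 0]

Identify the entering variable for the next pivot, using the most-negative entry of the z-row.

x_2

Negative z-row entries: x_1: -5, x_2: -7, x_3: -1, x_4: -2.
The most negative is -7 in column x_2, so x_2 enters.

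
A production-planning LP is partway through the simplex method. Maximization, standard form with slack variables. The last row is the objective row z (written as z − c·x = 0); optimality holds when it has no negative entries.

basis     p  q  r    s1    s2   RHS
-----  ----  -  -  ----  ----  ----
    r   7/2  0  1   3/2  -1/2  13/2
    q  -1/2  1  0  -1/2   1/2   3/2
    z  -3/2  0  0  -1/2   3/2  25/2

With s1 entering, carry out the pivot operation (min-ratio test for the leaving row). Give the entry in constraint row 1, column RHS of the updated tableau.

13/3

Ratio test on column s1 — row 1: (13/2)/(3/2) = 13/3; row 2: entry -1/2 ≤ 0. Minimum is 13/3 at row 1 (r leaves); pivot element 3/2.
Divide row 1 by 3/2; eliminate column s1 from the other rows.
In the new row 1, the RHS entry is the old entry divided by the pivot: (13/2)/(3/2) = 13/3.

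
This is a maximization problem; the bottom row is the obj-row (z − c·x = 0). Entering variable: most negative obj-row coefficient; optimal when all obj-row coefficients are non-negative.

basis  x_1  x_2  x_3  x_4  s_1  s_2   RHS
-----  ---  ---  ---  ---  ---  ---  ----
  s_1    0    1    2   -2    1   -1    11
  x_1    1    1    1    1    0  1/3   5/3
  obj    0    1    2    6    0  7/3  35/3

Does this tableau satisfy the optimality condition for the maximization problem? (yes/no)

yes

Every obj-row coefficient is ≥ 0, so the tableau is optimal.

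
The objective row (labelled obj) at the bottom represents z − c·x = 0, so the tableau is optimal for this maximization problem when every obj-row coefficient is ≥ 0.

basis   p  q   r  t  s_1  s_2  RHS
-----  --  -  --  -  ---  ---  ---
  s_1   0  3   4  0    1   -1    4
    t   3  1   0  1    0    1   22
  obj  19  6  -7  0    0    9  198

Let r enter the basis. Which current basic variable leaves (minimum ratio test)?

s_1

Column r entries and ratios — s_1: 4/4 = 1; t: 0 ≤ 0, skip.
Smallest ratio is 1 in the row of s_1, so s_1 leaves.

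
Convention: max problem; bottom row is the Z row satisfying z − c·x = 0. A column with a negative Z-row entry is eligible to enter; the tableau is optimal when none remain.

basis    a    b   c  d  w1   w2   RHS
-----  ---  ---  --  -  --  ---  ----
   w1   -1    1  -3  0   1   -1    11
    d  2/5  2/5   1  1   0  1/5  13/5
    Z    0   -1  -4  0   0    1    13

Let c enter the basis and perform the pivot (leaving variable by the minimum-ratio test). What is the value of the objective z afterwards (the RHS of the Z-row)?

117/5

Ratio test on column c — row 1: entry -3 ≤ 0; row 2: (13/5)/1 = 13/5. Minimum is 13/5 at row 2 (d leaves); pivot element 1.
Pivot on row 2; the Z-row RHS becomes 13 − (-4)·(13/5) = 117/5.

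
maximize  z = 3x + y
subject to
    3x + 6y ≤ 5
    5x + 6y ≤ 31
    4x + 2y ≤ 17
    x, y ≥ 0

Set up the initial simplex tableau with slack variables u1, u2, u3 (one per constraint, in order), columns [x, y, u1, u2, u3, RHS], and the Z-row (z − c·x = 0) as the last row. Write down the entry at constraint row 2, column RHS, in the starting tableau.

The RHS of constraint 2 is b_2 = 31.

31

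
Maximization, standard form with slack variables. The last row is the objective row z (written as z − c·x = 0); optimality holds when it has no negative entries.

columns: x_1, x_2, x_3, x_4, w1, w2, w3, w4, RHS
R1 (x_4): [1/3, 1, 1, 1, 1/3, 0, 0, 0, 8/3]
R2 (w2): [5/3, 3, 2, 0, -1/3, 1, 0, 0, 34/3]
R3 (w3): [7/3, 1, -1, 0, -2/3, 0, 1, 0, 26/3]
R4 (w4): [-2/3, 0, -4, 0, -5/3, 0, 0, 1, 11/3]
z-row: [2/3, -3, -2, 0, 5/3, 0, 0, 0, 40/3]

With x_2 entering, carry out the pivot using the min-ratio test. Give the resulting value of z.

Ratio test on column x_2 — row 1: (8/3)/1 = 8/3; row 2: (34/3)/3 = 34/9; row 3: (26/3)/1 = 26/3; row 4: entry 0 ≤ 0. Minimum is 8/3 at row 1 (x_4 leaves); pivot element 1.
Pivot on row 1; the z-row RHS becomes 40/3 − (-3)·(8/3) = 64/3.

64/3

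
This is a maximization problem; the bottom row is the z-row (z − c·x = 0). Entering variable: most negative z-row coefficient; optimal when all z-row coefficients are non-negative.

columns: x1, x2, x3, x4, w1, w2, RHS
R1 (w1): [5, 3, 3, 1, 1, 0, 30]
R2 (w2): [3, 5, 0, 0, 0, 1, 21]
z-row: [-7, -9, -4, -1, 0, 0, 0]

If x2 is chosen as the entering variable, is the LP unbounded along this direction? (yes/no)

Column x2 has positive entries in row(s) 1, 2, so the ratio test bounds it — not unbounded.

no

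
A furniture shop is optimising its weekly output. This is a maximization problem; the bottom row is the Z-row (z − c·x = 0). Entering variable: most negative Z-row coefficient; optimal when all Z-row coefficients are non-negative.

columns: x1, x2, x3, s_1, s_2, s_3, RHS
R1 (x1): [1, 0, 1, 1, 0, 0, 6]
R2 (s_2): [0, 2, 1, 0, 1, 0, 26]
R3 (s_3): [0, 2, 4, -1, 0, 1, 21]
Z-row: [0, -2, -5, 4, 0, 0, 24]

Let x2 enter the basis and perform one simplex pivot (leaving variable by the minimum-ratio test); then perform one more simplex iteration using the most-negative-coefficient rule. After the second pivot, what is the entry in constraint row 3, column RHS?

Ratio test on column x2 — row 1: entry 0 ≤ 0; row 2: 26/2 = 13; row 3: 21/2 = 21/2. Minimum is 21/2 at row 3 (s_3 leaves); pivot element 2.
Divide row 3 by 2; eliminate column x2 from the other rows.
Second iteration: most negative Z-row entry is -1 in column x3, so x3 enters.
Ratio test on column x3 — row 1: 6/1 = 6; row 2: entry -3 ≤ 0; row 3: (21/2)/2 = 21/4. Minimum is 21/4 at row 3 (x2 leaves); pivot element 2.
Divide row 3 by 2; eliminate column x3 from the other rows.
After both pivots, the entry at constraint row 3, column RHS is 21/4.

21/4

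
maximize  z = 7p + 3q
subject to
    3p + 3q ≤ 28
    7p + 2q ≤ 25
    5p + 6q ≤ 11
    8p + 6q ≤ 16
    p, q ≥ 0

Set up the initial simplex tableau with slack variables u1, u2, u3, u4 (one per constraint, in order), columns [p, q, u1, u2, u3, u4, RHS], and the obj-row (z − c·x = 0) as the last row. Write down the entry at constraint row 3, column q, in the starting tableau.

Constraint 3 has coefficient 6 on q.

6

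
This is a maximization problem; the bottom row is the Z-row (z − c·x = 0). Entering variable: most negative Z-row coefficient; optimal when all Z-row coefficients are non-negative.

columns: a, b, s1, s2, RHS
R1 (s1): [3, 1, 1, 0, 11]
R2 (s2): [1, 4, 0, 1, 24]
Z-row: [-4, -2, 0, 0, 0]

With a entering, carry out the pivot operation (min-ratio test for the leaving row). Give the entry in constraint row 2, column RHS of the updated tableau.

Ratio test on column a — row 1: 11/3 = 11/3; row 2: 24/1 = 24. Minimum is 11/3 at row 1 (s1 leaves); pivot element 3.
Divide row 1 by 3; eliminate column a from the other rows.
Row 2 update in column RHS: 24 − 1·(11/3) = 61/3.

61/3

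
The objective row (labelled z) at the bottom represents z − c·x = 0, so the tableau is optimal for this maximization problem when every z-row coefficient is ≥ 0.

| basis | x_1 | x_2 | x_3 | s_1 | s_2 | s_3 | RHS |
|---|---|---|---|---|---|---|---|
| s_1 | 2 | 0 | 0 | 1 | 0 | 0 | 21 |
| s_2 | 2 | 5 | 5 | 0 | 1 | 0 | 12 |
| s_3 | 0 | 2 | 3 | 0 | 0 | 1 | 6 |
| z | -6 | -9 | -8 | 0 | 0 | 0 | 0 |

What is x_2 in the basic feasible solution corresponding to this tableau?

x_2 is not in the basis, so in the current basic feasible solution x_2 = 0.

0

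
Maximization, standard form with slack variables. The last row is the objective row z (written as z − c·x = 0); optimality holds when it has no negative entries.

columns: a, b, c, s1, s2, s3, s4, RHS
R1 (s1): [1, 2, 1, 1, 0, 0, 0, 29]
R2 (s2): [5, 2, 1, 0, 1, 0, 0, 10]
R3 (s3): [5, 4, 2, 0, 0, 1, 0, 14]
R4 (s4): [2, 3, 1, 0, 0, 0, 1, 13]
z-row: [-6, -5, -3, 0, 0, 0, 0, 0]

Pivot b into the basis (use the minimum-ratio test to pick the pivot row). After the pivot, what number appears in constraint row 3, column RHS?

7/2

Ratio test on column b — row 1: 29/2 = 29/2; row 2: 10/2 = 5; row 3: 14/4 = 7/2; row 4: 13/3 = 13/3. Minimum is 7/2 at row 3 (s3 leaves); pivot element 4.
Divide row 3 by 4; eliminate column b from the other rows.
In the new row 3, the RHS entry is the old entry divided by the pivot: 14/4 = 7/2.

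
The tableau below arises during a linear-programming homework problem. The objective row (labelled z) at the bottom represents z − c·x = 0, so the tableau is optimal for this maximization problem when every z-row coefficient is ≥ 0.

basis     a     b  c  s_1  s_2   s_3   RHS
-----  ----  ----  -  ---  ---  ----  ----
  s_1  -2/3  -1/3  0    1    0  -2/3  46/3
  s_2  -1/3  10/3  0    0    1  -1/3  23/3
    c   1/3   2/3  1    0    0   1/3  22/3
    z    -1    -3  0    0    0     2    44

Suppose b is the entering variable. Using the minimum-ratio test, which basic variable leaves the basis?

Column b entries and ratios — s_1: -1/3 ≤ 0, skip; s_2: (23/3)/(10/3) = 23/10; c: (22/3)/(2/3) = 11.
Smallest ratio is 23/10 in the row of s_2, so s_2 leaves.

s_2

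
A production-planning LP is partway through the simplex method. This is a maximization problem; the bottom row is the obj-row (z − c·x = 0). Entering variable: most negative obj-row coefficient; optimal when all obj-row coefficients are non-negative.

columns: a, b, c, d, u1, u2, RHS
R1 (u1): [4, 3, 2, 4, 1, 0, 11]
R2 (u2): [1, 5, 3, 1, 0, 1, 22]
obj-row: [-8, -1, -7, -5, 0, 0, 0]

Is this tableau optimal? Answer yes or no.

no

The obj-row has a negative entry -8 in column a, so it is not optimal.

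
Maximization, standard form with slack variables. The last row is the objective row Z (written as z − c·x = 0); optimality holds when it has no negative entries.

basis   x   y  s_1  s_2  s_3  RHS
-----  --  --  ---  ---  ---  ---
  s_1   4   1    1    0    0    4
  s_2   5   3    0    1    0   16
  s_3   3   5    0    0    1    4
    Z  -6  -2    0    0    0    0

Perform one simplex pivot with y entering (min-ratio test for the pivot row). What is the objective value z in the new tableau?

8/5

Ratio test on column y — row 1: 4/1 = 4; row 2: 16/3 = 16/3; row 3: 4/5 = 4/5. Minimum is 4/5 at row 3 (s_3 leaves); pivot element 5.
Pivot on row 3; the Z-row RHS becomes 0 − (-2)·(4/5) = 8/5.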